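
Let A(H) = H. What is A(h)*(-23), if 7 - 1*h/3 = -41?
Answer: -3312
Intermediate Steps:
h = 144 (h = 21 - 3*(-41) = 21 + 123 = 144)
A(h)*(-23) = 144*(-23) = -3312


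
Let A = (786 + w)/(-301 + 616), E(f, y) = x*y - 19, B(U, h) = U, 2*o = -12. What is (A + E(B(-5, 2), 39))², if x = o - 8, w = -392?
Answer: 31535011561/99225 ≈ 3.1781e+5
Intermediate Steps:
o = -6 (o = (½)*(-12) = -6)
x = -14 (x = -6 - 8 = -14)
E(f, y) = -19 - 14*y (E(f, y) = -14*y - 19 = -19 - 14*y)
A = 394/315 (A = (786 - 392)/(-301 + 616) = 394/315 ≈ 1.2508)
(A + E(B(-5, 2), 39))² = (394/315 + (-19 - 14*39))² = (394/315 + (-19 - 546))² = (394/315 - 565)² = (-177581/315)² = 31535011561/99225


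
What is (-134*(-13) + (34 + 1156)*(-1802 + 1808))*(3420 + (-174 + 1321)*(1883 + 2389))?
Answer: 43552034328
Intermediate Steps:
(-134*(-13) + (34 + 1156)*(-1802 + 1808))*(3420 + (-174 + 1321)*(1883 + 2389)) = (1742 + 1190*6)*(3420 + 1147*4272) = (1742 + 7140)*(3420 + 4899984) = 8882*4903404 = 43552034328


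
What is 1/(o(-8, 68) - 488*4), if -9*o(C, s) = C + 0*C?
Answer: -9/17560 ≈ -0.00051253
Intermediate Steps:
o(C, s) = -C/9 (o(C, s) = -(C + 0*C)/9 = -(C + 0)/9 = -C/9)
1/(o(-8, 68) - 488*4) = 1/(-⅑*(-8) - 488*4) = 1/(8/9 - 1952) = 1/(-17560/9) = -9/17560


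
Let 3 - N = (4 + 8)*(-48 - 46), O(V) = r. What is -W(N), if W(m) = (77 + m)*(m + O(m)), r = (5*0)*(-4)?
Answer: -1366248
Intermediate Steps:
r = 0 (r = 0*(-4) = 0)
O(V) = 0
N = 1131 (N = 3 - (4 + 8)*(-48 - 46) = 3 - 12*(-94) = 3 - 1*(-1128) = 3 + 1128 = 1131)
W(m) = m*(77 + m) (W(m) = (77 + m)*(m + 0) = (77 + m)*m = m*(77 + m))
-W(N) = -1131*(77 + 1131) = -1131*1208 = -1*1366248 = -1366248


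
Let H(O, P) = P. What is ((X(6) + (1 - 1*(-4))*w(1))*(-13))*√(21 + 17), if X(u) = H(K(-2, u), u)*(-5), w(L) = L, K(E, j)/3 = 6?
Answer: 325*√38 ≈ 2003.4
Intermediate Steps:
K(E, j) = 18 (K(E, j) = 3*6 = 18)
X(u) = -5*u (X(u) = u*(-5) = -5*u)
((X(6) + (1 - 1*(-4))*w(1))*(-13))*√(21 + 17) = ((-5*6 + (1 - 1*(-4))*1)*(-13))*√(21 + 17) = ((-30 + (1 + 4)*1)*(-13))*√38 = ((-30 + 5*1)*(-13))*√38 = ((-30 + 5)*(-13))*√38 = (-25*(-13))*√38 = 325*√38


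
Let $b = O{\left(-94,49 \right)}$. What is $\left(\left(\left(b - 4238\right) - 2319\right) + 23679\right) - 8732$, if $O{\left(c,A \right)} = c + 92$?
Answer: $8388$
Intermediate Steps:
$O{\left(c,A \right)} = 92 + c$
$b = -2$ ($b = 92 - 94 = -2$)
$\left(\left(\left(b - 4238\right) - 2319\right) + 23679\right) - 8732 = \left(\left(\left(-2 - 4238\right) - 2319\right) + 23679\right) - 8732 = \left(\left(-4240 - 2319\right) + 23679\right) - 8732 = \left(-6559 + 23679\right) - 8732 = 17120 - 8732 = 8388$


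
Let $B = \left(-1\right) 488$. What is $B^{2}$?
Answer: $238144$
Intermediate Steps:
$B = -488$
$B^{2} = \left(-488\right)^{2} = 238144$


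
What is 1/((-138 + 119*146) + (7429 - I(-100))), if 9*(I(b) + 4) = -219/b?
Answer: 300/7400627 ≈ 4.0537e-5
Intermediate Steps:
I(b) = -4 - 73/(3*b) (I(b) = -4 + (-219/b)/9 = -4 - 73/(3*b))
1/((-138 + 119*146) + (7429 - I(-100))) = 1/((-138 + 119*146) + (7429 - (-4 - 73/3/(-100)))) = 1/((-138 + 17374) + (7429 - (-4 - 73/3*(-1/100)))) = 1/(17236 + (7429 - (-4 + 73/300))) = 1/(17236 + (7429 - 1*(-1127/300))) = 1/(17236 + (7429 + 1127/300)) = 1/(17236 + 2229827/300) = 1/(7400627/300) = 300/7400627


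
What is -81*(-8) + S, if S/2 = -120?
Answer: 408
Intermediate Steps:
S = -240 (S = 2*(-120) = -240)
-81*(-8) + S = -81*(-8) - 240 = 648 - 240 = 408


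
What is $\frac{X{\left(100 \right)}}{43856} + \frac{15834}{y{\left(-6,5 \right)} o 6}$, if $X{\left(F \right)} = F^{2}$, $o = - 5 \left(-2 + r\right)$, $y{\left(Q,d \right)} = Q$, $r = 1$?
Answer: $- \frac{7214749}{82230} \approx -87.739$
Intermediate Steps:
$o = 5$ ($o = - 5 \left(-2 + 1\right) = \left(-5\right) \left(-1\right) = 5$)
$\frac{X{\left(100 \right)}}{43856} + \frac{15834}{y{\left(-6,5 \right)} o 6} = \frac{100^{2}}{43856} + \frac{15834}{\left(-6\right) 5 \cdot 6} = 10000 \cdot \frac{1}{43856} + \frac{15834}{\left(-30\right) 6} = \frac{625}{2741} + \frac{15834}{-180} = \frac{625}{2741} + 15834 \left(- \frac{1}{180}\right) = \frac{625}{2741} - \frac{2639}{30} = - \frac{7214749}{82230}$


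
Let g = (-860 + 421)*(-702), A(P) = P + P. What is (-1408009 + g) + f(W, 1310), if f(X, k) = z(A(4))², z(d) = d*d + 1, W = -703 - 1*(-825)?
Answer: -1095606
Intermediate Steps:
W = 122 (W = -703 + 825 = 122)
A(P) = 2*P
g = 308178 (g = -439*(-702) = 308178)
z(d) = 1 + d² (z(d) = d² + 1 = 1 + d²)
f(X, k) = 4225 (f(X, k) = (1 + (2*4)²)² = (1 + 8²)² = (1 + 64)² = 65² = 4225)
(-1408009 + g) + f(W, 1310) = (-1408009 + 308178) + 4225 = -1099831 + 4225 = -1095606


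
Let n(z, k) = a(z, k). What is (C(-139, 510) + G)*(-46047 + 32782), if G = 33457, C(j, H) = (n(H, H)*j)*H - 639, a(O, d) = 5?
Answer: 4266448480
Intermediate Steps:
n(z, k) = 5
C(j, H) = -639 + 5*H*j (C(j, H) = (5*j)*H - 639 = 5*H*j - 639 = -639 + 5*H*j)
(C(-139, 510) + G)*(-46047 + 32782) = ((-639 + 5*510*(-139)) + 33457)*(-46047 + 32782) = ((-639 - 354450) + 33457)*(-13265) = (-355089 + 33457)*(-13265) = -321632*(-13265) = 4266448480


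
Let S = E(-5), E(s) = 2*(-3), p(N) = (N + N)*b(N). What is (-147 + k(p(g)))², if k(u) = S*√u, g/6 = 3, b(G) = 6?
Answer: 29385 + 10584*√6 ≈ 55310.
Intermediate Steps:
g = 18 (g = 6*3 = 18)
p(N) = 12*N (p(N) = (N + N)*6 = (2*N)*6 = 12*N)
E(s) = -6
S = -6
k(u) = -6*√u
(-147 + k(p(g)))² = (-147 - 6*6*√6)² = (-147 - 36*√6)²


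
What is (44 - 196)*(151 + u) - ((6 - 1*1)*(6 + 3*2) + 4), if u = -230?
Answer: 11944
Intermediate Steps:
(44 - 196)*(151 + u) - ((6 - 1*1)*(6 + 3*2) + 4) = (44 - 196)*(151 - 230) - ((6 - 1*1)*(6 + 3*2) + 4) = -152*(-79) - ((6 - 1)*(6 + 6) + 4) = 12008 - (5*12 + 4) = 12008 - (60 + 4) = 12008 - 1*64 = 12008 - 64 = 11944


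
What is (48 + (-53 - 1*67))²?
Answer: 5184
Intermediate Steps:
(48 + (-53 - 1*67))² = (48 + (-53 - 67))² = (48 - 120)² = (-72)² = 5184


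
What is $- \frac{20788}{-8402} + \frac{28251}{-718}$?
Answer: $- \frac{111219559}{3016318} \approx -36.873$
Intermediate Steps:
$- \frac{20788}{-8402} + \frac{28251}{-718} = \left(-20788\right) \left(- \frac{1}{8402}\right) + 28251 \left(- \frac{1}{718}\right) = \frac{10394}{4201} - \frac{28251}{718} = - \frac{111219559}{3016318}$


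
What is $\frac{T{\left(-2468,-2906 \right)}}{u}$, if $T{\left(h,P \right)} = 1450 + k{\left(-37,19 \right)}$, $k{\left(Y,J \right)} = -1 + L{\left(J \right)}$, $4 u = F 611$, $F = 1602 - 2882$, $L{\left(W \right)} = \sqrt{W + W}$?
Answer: $- \frac{1449}{195520} - \frac{\sqrt{38}}{195520} \approx -0.0074425$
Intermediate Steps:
$L{\left(W \right)} = \sqrt{2} \sqrt{W}$ ($L{\left(W \right)} = \sqrt{2 W} = \sqrt{2} \sqrt{W}$)
$F = -1280$ ($F = 1602 - 2882 = -1280$)
$u = -195520$ ($u = \frac{\left(-1280\right) 611}{4} = \frac{1}{4} \left(-782080\right) = -195520$)
$k{\left(Y,J \right)} = -1 + \sqrt{2} \sqrt{J}$
$T{\left(h,P \right)} = 1449 + \sqrt{38}$ ($T{\left(h,P \right)} = 1450 - \left(1 - \sqrt{2} \sqrt{19}\right) = 1450 - \left(1 - \sqrt{38}\right) = 1449 + \sqrt{38}$)
$\frac{T{\left(-2468,-2906 \right)}}{u} = \frac{1449 + \sqrt{38}}{-195520} = \left(1449 + \sqrt{38}\right) \left(- \frac{1}{195520}\right) = - \frac{1449}{195520} - \frac{\sqrt{38}}{195520}$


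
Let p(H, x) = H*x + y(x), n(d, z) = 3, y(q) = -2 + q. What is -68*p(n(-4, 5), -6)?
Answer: 1768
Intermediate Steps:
p(H, x) = -2 + x + H*x (p(H, x) = H*x + (-2 + x) = -2 + x + H*x)
-68*p(n(-4, 5), -6) = -68*(-2 - 6 + 3*(-6)) = -68*(-2 - 6 - 18) = -68*(-26) = 1768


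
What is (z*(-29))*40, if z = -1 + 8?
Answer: -8120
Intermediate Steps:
z = 7
(z*(-29))*40 = (7*(-29))*40 = -203*40 = -8120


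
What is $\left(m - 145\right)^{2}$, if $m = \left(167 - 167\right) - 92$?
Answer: $56169$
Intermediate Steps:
$m = -92$ ($m = 0 - 92 = -92$)
$\left(m - 145\right)^{2} = \left(-92 - 145\right)^{2} = \left(-237\right)^{2} = 56169$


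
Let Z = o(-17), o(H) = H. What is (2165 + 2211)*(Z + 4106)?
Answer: 17893464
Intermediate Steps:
Z = -17
(2165 + 2211)*(Z + 4106) = (2165 + 2211)*(-17 + 4106) = 4376*4089 = 17893464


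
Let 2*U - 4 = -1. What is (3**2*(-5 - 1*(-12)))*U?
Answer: 189/2 ≈ 94.500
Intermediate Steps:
U = 3/2 (U = 2 + (1/2)*(-1) = 2 - 1/2 = 3/2 ≈ 1.5000)
(3**2*(-5 - 1*(-12)))*U = (3**2*(-5 - 1*(-12)))*(3/2) = (9*(-5 + 12))*(3/2) = (9*7)*(3/2) = 63*(3/2) = 189/2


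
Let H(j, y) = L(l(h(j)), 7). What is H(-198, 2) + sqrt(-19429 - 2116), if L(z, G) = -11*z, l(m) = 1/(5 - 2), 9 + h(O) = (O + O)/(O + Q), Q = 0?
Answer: -11/3 + I*sqrt(21545) ≈ -3.6667 + 146.78*I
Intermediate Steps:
h(O) = -7 (h(O) = -9 + (O + O)/(O + 0) = -9 + (2*O)/O = -9 + 2 = -7)
l(m) = 1/3
H(j, y) = -11/3 (H(j, y) = -11*1/3 = -11/3)
H(-198, 2) + sqrt(-19429 - 2116) = -11/3 + sqrt(-19429 - 2116) = -11/3 + sqrt(-21545) = -11/3 + I*sqrt(21545)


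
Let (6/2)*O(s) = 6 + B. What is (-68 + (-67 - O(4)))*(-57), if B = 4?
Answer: 7885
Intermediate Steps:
O(s) = 10/3 (O(s) = (6 + 4)/3 = (1/3)*10 = 10/3)
(-68 + (-67 - O(4)))*(-57) = (-68 + (-67 - 1*10/3))*(-57) = (-68 + (-67 - 10/3))*(-57) = (-68 - 211/3)*(-57) = -415/3*(-57) = 7885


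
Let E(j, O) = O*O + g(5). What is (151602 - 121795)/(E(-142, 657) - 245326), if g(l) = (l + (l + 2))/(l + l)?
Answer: 149035/931621 ≈ 0.15997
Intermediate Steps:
g(l) = (2 + 2*l)/(2*l) (g(l) = (l + (2 + l))/((2*l)) = (2 + 2*l)*(1/(2*l)) = (2 + 2*l)/(2*l))
E(j, O) = 6/5 + O**2 (E(j, O) = O*O + (1 + 5)/5 = O**2 + (1/5)*6 = O**2 + 6/5 = 6/5 + O**2)
(151602 - 121795)/(E(-142, 657) - 245326) = (151602 - 121795)/((6/5 + 657**2) - 245326) = 29807/((6/5 + 431649) - 245326) = 29807/(2158251/5 - 245326) = 29807/(931621/5) = 29807*(5/931621) = 149035/931621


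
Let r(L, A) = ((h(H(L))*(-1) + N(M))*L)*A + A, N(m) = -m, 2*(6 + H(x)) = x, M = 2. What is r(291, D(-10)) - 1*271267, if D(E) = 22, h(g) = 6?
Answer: -322461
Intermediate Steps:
H(x) = -6 + x/2
r(L, A) = A - 8*A*L (r(L, A) = ((6*(-1) - 1*2)*L)*A + A = ((-6 - 2)*L)*A + A = (-8*L)*A + A = -8*A*L + A = A - 8*A*L)
r(291, D(-10)) - 1*271267 = 22*(1 - 8*291) - 1*271267 = 22*(1 - 2328) - 271267 = 22*(-2327) - 271267 = -51194 - 271267 = -322461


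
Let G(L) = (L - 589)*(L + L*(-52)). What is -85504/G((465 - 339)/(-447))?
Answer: 949137152/94037013 ≈ 10.093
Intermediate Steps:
G(L) = -51*L*(-589 + L) (G(L) = (-589 + L)*(L - 52*L) = (-589 + L)*(-51*L) = -51*L*(-589 + L))
-85504/G((465 - 339)/(-447)) = -85504*(-149/(17*(465 - 339)*(589 - (465 - 339)/(-447)))) = -85504*(-149/(2142*(589 - 126*(-1)/447))) = -85504*(-149/(2142*(589 - 1*(-42/149)))) = -85504*(-149/(2142*(589 + 42/149))) = -85504/(51*(-42/149)*(87803/149)) = -85504/(-188074026/22201) = -85504*(-22201/188074026) = 949137152/94037013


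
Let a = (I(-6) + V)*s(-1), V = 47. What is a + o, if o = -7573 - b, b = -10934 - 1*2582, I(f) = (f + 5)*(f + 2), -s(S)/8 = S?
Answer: 6351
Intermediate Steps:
s(S) = -8*S
I(f) = (2 + f)*(5 + f) (I(f) = (5 + f)*(2 + f) = (2 + f)*(5 + f))
b = -13516 (b = -10934 - 2582 = -13516)
a = 408 (a = ((10 + (-6)² + 7*(-6)) + 47)*(-8*(-1)) = ((10 + 36 - 42) + 47)*8 = (4 + 47)*8 = 51*8 = 408)
o = 5943 (o = -7573 - 1*(-13516) = -7573 + 13516 = 5943)
a + o = 408 + 5943 = 6351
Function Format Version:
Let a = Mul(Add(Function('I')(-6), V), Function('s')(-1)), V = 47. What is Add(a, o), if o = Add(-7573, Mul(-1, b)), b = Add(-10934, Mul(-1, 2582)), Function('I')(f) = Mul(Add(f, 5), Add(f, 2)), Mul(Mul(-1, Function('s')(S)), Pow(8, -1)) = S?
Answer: 6351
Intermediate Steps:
Function('s')(S) = Mul(-8, S)
Function('I')(f) = Mul(Add(2, f), Add(5, f)) (Function('I')(f) = Mul(Add(5, f), Add(2, f)) = Mul(Add(2, f), Add(5, f)))
b = -13516 (b = Add(-10934, -2582) = -13516)
a = 408 (a = Mul(Add(Add(10, Pow(-6, 2), Mul(7, -6)), 47), Mul(-8, -1)) = Mul(Add(Add(10, 36, -42), 47), 8) = Mul(Add(4, 47), 8) = Mul(51, 8) = 408)
o = 5943 (o = Add(-7573, Mul(-1, -13516)) = Add(-7573, 13516) = 5943)
Add(a, o) = Add(408, 5943) = 6351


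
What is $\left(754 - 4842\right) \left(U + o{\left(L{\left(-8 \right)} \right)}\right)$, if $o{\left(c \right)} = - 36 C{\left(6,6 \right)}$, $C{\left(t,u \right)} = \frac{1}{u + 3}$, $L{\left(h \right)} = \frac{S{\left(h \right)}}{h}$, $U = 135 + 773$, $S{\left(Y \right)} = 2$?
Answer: $-3695552$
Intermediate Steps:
$U = 908$
$L{\left(h \right)} = \frac{2}{h}$
$C{\left(t,u \right)} = \frac{1}{3 + u}$
$o{\left(c \right)} = -4$ ($o{\left(c \right)} = - \frac{36}{3 + 6} = - \frac{36}{9} = \left(-36\right) \frac{1}{9} = -4$)
$\left(754 - 4842\right) \left(U + o{\left(L{\left(-8 \right)} \right)}\right) = \left(754 - 4842\right) \left(908 - 4\right) = \left(-4088\right) 904 = -3695552$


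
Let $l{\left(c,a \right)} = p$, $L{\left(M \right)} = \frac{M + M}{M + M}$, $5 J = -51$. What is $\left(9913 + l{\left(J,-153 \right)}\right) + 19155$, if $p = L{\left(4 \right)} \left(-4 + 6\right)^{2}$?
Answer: $29072$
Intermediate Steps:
$J = - \frac{51}{5}$ ($J = \frac{1}{5} \left(-51\right) = - \frac{51}{5} \approx -10.2$)
$L{\left(M \right)} = 1$ ($L{\left(M \right)} = \frac{2 M}{2 M} = 2 M \frac{1}{2 M} = 1$)
$p = 4$ ($p = 1 \left(-4 + 6\right)^{2} = 1 \cdot 2^{2} = 1 \cdot 4 = 4$)
$l{\left(c,a \right)} = 4$
$\left(9913 + l{\left(J,-153 \right)}\right) + 19155 = \left(9913 + 4\right) + 19155 = 9917 + 19155 = 29072$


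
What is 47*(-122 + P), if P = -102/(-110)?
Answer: -312973/55 ≈ -5690.4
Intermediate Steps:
P = 51/55 (P = -102*(-1/110) = 51/55 ≈ 0.92727)
47*(-122 + P) = 47*(-122 + 51/55) = 47*(-6659/55) = -312973/55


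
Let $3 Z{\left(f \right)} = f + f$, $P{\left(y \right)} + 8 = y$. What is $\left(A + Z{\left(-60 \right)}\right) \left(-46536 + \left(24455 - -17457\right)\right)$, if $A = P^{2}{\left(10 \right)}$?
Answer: $166464$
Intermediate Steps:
$P{\left(y \right)} = -8 + y$
$A = 4$ ($A = \left(-8 + 10\right)^{2} = 2^{2} = 4$)
$Z{\left(f \right)} = \frac{2 f}{3}$ ($Z{\left(f \right)} = \frac{f + f}{3} = \frac{2 f}{3}$)
$\left(A + Z{\left(-60 \right)}\right) \left(-46536 + \left(24455 - -17457\right)\right) = \left(4 + \frac{2}{3} \left(-60\right)\right) \left(-46536 + \left(24455 - -17457\right)\right) = \left(4 - 40\right) \left(-46536 + \left(24455 + 17457\right)\right) = - 36 \left(-46536 + 41912\right) = \left(-36\right) \left(-4624\right) = 166464$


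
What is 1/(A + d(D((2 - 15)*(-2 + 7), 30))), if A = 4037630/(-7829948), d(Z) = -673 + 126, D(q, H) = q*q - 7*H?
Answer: -3914974/2143509593 ≈ -0.0018264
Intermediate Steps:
D(q, H) = q**2 - 7*H
d(Z) = -547
A = -2018815/3914974 (A = 4037630*(-1/7829948) = -2018815/3914974 ≈ -0.51567)
1/(A + d(D((2 - 15)*(-2 + 7), 30))) = 1/(-2018815/3914974 - 547) = 1/(-2143509593/3914974) = -3914974/2143509593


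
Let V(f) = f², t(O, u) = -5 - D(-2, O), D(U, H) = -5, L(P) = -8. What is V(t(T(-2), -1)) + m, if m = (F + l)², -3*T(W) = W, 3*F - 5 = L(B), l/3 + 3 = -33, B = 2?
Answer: 11881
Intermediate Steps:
l = -108 (l = -9 + 3*(-33) = -9 - 99 = -108)
F = -1 (F = 5/3 + (⅓)*(-8) = 5/3 - 8/3 = -1)
T(W) = -W/3
t(O, u) = 0 (t(O, u) = -5 - 1*(-5) = -5 + 5 = 0)
m = 11881 (m = (-1 - 108)² = (-109)² = 11881)
V(t(T(-2), -1)) + m = 0² + 11881 = 0 + 11881 = 11881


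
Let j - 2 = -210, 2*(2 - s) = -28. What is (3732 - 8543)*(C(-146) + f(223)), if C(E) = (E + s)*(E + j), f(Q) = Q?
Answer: -222475073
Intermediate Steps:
s = 16 (s = 2 - 1/2*(-28) = 2 + 14 = 16)
j = -208 (j = 2 - 210 = -208)
C(E) = (-208 + E)*(16 + E) (C(E) = (E + 16)*(E - 208) = (16 + E)*(-208 + E) = (-208 + E)*(16 + E))
(3732 - 8543)*(C(-146) + f(223)) = (3732 - 8543)*((-3328 + (-146)**2 - 192*(-146)) + 223) = -4811*((-3328 + 21316 + 28032) + 223) = -4811*(46020 + 223) = -4811*46243 = -222475073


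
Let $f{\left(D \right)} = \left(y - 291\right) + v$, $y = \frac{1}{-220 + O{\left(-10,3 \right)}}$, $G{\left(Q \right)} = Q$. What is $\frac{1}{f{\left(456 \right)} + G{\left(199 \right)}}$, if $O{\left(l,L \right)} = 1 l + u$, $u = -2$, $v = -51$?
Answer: $- \frac{232}{33177} \approx -0.0069928$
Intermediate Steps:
$O{\left(l,L \right)} = -2 + l$ ($O{\left(l,L \right)} = 1 l - 2 = l - 2 = -2 + l$)
$y = - \frac{1}{232}$ ($y = \frac{1}{-220 - 12} = \frac{1}{-232} = - \frac{1}{232} \approx -0.0043103$)
$f{\left(D \right)} = - \frac{79345}{232}$ ($f{\left(D \right)} = \left(- \frac{1}{232} - 291\right) - 51 = - \frac{67513}{232} - 51 = - \frac{79345}{232}$)
$\frac{1}{f{\left(456 \right)} + G{\left(199 \right)}} = \frac{1}{- \frac{79345}{232} + 199} = \frac{1}{- \frac{33177}{232}} = - \frac{232}{33177}$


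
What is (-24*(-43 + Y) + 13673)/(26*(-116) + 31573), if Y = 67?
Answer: 13097/28557 ≈ 0.45863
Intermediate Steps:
(-24*(-43 + Y) + 13673)/(26*(-116) + 31573) = (-24*(-43 + 67) + 13673)/(26*(-116) + 31573) = (-24*24 + 13673)/(-3016 + 31573) = (-576 + 13673)/28557 = 13097*(1/28557) = 13097/28557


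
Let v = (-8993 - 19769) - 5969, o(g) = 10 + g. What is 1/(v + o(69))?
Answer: -1/34652 ≈ -2.8858e-5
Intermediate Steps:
v = -34731 (v = -28762 - 5969 = -34731)
1/(v + o(69)) = 1/(-34731 + (10 + 69)) = 1/(-34731 + 79) = 1/(-34652) = -1/34652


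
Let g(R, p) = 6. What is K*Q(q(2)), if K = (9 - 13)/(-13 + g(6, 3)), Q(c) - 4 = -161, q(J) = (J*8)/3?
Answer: -628/7 ≈ -89.714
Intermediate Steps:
q(J) = 8*J/3 (q(J) = (8*J)*(⅓) = 8*J/3)
Q(c) = -157 (Q(c) = 4 - 161 = -157)
K = 4/7 (K = (9 - 13)/(-13 + 6) = -4/(-7) = -4*(-⅐) = 4/7 ≈ 0.57143)
K*Q(q(2)) = (4/7)*(-157) = -628/7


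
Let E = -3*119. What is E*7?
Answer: -2499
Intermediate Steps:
E = -357
E*7 = -357*7 = -2499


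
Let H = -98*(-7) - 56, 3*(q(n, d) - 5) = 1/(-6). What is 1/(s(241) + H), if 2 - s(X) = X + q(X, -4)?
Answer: 18/6949 ≈ 0.0025903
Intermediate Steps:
q(n, d) = 89/18 (q(n, d) = 5 + (1/3)/(-6) = 5 + (1/3)*(-1/6) = 5 - 1/18 = 89/18)
s(X) = -53/18 - X (s(X) = 2 - (X + 89/18) = 2 - (89/18 + X) = 2 + (-89/18 - X) = -53/18 - X)
H = 630 (H = 686 - 56 = 630)
1/(s(241) + H) = 1/((-53/18 - 1*241) + 630) = 1/((-53/18 - 241) + 630) = 1/(-4391/18 + 630) = 1/(6949/18) = 18/6949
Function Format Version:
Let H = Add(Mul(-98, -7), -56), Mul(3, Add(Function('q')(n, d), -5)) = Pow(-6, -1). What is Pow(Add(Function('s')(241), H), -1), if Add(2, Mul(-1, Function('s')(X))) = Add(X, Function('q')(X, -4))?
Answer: Rational(18, 6949) ≈ 0.0025903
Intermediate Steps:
Function('q')(n, d) = Rational(89, 18) (Function('q')(n, d) = Add(5, Mul(Rational(1, 3), Pow(-6, -1))) = Add(5, Mul(Rational(1, 3), Rational(-1, 6))) = Add(5, Rational(-1, 18)) = Rational(89, 18))
Function('s')(X) = Add(Rational(-53, 18), Mul(-1, X)) (Function('s')(X) = Add(2, Mul(-1, Add(X, Rational(89, 18)))) = Add(2, Mul(-1, Add(Rational(89, 18), X))) = Add(2, Add(Rational(-89, 18), Mul(-1, X))) = Add(Rational(-53, 18), Mul(-1, X)))
H = 630 (H = Add(686, -56) = 630)
Pow(Add(Function('s')(241), H), -1) = Pow(Add(Add(Rational(-53, 18), Mul(-1, 241)), 630), -1) = Pow(Add(Add(Rational(-53, 18), -241), 630), -1) = Pow(Add(Rational(-4391, 18), 630), -1) = Pow(Rational(6949, 18), -1) = Rational(18, 6949)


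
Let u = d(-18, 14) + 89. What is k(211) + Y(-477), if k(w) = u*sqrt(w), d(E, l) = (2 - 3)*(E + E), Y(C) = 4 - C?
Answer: 481 + 125*sqrt(211) ≈ 2296.7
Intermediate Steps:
d(E, l) = -2*E
u = 125 (u = -2*(-18) + 89 = 36 + 89 = 125)
k(w) = 125*sqrt(w)
k(211) + Y(-477) = 125*sqrt(211) + (4 - 1*(-477)) = 125*sqrt(211) + (4 + 477) = 125*sqrt(211) + 481 = 481 + 125*sqrt(211)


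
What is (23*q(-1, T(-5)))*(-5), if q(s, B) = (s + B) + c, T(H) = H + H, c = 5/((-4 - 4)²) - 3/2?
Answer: 91425/64 ≈ 1428.5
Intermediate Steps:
c = -91/64 (c = 5/((-8)²) - 3*½ = 5/64 - 3/2 = -91/64 ≈ -1.4219)
T(H) = 2*H
q(s, B) = -91/64 + B + s (q(s, B) = (s + B) - 91/64 = (B + s) - 91/64 = -91/64 + B + s)
(23*q(-1, T(-5)))*(-5) = (23*(-91/64 + 2*(-5) - 1))*(-5) = (23*(-91/64 - 10 - 1))*(-5) = (23*(-795/64))*(-5) = -18285/64*(-5) = 91425/64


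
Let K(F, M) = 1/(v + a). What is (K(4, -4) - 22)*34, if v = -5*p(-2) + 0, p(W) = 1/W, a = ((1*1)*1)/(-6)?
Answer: -5134/7 ≈ -733.43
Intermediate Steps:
a = -⅙ (a = (1*1)*(-⅙) = 1*(-⅙) = -⅙ ≈ -0.16667)
v = 5/2 (v = -5/(-2) + 0 = -5*(-½) + 0 = 5/2 + 0 = 5/2 ≈ 2.5000)
K(F, M) = 3/7 (K(F, M) = 1/(5/2 - ⅙) = 1/(7/3) = 3/7)
(K(4, -4) - 22)*34 = (3/7 - 22)*34 = -151/7*34 = -5134/7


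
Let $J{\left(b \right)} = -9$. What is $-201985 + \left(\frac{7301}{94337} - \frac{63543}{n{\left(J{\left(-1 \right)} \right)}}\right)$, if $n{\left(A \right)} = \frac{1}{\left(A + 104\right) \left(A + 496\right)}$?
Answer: $- \frac{277352561075259}{94337} \approx -2.94 \cdot 10^{9}$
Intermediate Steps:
$n{\left(A \right)} = \frac{1}{\left(104 + A\right) \left(496 + A\right)}$
$-201985 + \left(\frac{7301}{94337} - \frac{63543}{n{\left(J{\left(-1 \right)} \right)}}\right) = -201985 + \left(\frac{7301}{94337} - \frac{63543}{\frac{1}{51584 + \left(-9\right)^{2} + 600 \left(-9\right)}}\right) = -201985 + \left(7301 \cdot \frac{1}{94337} - \frac{63543}{\frac{1}{51584 + 81 - 5400}}\right) = -201985 + \left(\frac{7301}{94337} - \frac{63543}{\frac{1}{46265}}\right) = -201985 + \left(\frac{7301}{94337} - 63543 \frac{1}{\frac{1}{46265}}\right) = -201985 + \left(\frac{7301}{94337} - 2939816895\right) = -201985 - \frac{277333506416314}{94337} = - \frac{277352561075259}{94337}$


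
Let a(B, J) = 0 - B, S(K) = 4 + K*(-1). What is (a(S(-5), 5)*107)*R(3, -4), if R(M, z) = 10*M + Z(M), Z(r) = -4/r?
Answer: -27606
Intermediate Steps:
S(K) = 4 - K
R(M, z) = -4/M + 10*M (R(M, z) = 10*M - 4/M = -4/M + 10*M)
a(B, J) = -B
(a(S(-5), 5)*107)*R(3, -4) = (-(4 - 1*(-5))*107)*(-4/3 + 10*3) = (-(4 + 5)*107)*(-4*⅓ + 30) = (-1*9*107)*(-4/3 + 30) = -9*107*(86/3) = -963*86/3 = -27606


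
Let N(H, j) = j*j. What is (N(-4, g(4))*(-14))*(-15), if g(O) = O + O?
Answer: 13440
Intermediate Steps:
g(O) = 2*O
N(H, j) = j²
(N(-4, g(4))*(-14))*(-15) = ((2*4)²*(-14))*(-15) = (8²*(-14))*(-15) = (64*(-14))*(-15) = -896*(-15) = 13440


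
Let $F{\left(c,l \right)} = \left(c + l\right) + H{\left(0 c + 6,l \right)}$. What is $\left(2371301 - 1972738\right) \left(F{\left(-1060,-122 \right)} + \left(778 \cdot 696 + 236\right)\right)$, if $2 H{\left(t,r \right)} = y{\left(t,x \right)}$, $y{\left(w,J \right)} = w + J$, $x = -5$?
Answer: $\frac{430880480855}{2} \approx 2.1544 \cdot 10^{11}$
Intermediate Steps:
$y{\left(w,J \right)} = J + w$
$H{\left(t,r \right)} = - \frac{5}{2} + \frac{t}{2}$ ($H{\left(t,r \right)} = \frac{-5 + t}{2} = - \frac{5}{2} + \frac{t}{2}$)
$F{\left(c,l \right)} = \frac{1}{2} + c + l$ ($F{\left(c,l \right)} = \left(c + l\right) + \left(- \frac{5}{2} + \frac{0 c + 6}{2}\right) = \left(c + l\right) - \left(\frac{5}{2} - \frac{0 + 6}{2}\right) = \left(c + l\right) + \left(- \frac{5}{2} + \frac{1}{2} \cdot 6\right) = \left(c + l\right) + \left(- \frac{5}{2} + 3\right) = \left(c + l\right) + \frac{1}{2} = \frac{1}{2} + c + l$)
$\left(2371301 - 1972738\right) \left(F{\left(-1060,-122 \right)} + \left(778 \cdot 696 + 236\right)\right) = \left(2371301 - 1972738\right) \left(\left(\frac{1}{2} - 1060 - 122\right) + \left(778 \cdot 696 + 236\right)\right) = 398563 \left(- \frac{2363}{2} + \left(541488 + 236\right)\right) = 398563 \left(- \frac{2363}{2} + 541724\right) = 398563 \cdot \frac{1081085}{2} = \frac{430880480855}{2}$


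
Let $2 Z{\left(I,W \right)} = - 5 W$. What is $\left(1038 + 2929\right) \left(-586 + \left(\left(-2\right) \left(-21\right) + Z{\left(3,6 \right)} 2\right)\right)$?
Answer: $-2277058$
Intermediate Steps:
$Z{\left(I,W \right)} = - \frac{5 W}{2}$ ($Z{\left(I,W \right)} = \frac{\left(-5\right) W}{2} = - \frac{5 W}{2}$)
$\left(1038 + 2929\right) \left(-586 + \left(\left(-2\right) \left(-21\right) + Z{\left(3,6 \right)} 2\right)\right) = \left(1038 + 2929\right) \left(-586 + \left(\left(-2\right) \left(-21\right) + \left(- \frac{5}{2}\right) 6 \cdot 2\right)\right) = 3967 \left(-586 + \left(42 - 30\right)\right) = 3967 \left(-586 + 12\right) = 3967 \left(-574\right) = -2277058$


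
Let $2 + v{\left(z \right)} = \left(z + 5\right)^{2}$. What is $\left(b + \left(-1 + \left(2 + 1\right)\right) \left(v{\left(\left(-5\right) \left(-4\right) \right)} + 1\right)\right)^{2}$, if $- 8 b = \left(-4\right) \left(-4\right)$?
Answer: $1552516$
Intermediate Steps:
$v{\left(z \right)} = -2 + \left(5 + z\right)^{2}$ ($v{\left(z \right)} = -2 + \left(z + 5\right)^{2} = -2 + \left(5 + z\right)^{2}$)
$b = -2$ ($b = - \frac{\left(-4\right) \left(-4\right)}{8} = \left(- \frac{1}{8}\right) 16 = -2$)
$\left(b + \left(-1 + \left(2 + 1\right)\right) \left(v{\left(\left(-5\right) \left(-4\right) \right)} + 1\right)\right)^{2} = \left(-2 + \left(-1 + \left(2 + 1\right)\right) \left(\left(-2 + \left(5 - -20\right)^{2}\right) + 1\right)\right)^{2} = \left(-2 + \left(-1 + 3\right) \left(\left(-2 + \left(5 + 20\right)^{2}\right) + 1\right)\right)^{2} = \left(-2 + 2 \left(\left(-2 + 25^{2}\right) + 1\right)\right)^{2} = \left(-2 + 2 \left(\left(-2 + 625\right) + 1\right)\right)^{2} = \left(-2 + 2 \left(623 + 1\right)\right)^{2} = \left(-2 + 2 \cdot 624\right)^{2} = \left(-2 + 1248\right)^{2} = 1246^{2} = 1552516$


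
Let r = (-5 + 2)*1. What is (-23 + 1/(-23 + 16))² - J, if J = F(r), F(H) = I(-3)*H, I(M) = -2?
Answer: 25950/49 ≈ 529.59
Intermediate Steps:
r = -3 (r = -3*1 = -3)
F(H) = -2*H
J = 6 (J = -2*(-3) = 6)
(-23 + 1/(-23 + 16))² - J = (-23 + 1/(-23 + 16))² - 1*6 = (-23 + 1/(-7))² - 6 = (-23 - ⅐)² - 6 = (-162/7)² - 6 = 26244/49 - 6 = 25950/49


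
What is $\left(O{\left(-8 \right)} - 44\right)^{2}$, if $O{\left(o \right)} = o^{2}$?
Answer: $400$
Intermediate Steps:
$\left(O{\left(-8 \right)} - 44\right)^{2} = \left(\left(-8\right)^{2} - 44\right)^{2} = \left(64 - 44\right)^{2} = 20^{2} = 400$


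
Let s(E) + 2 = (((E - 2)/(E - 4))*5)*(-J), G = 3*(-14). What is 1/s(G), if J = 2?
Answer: -23/266 ≈ -0.086466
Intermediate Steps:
G = -42
s(E) = -2 - 10*(-2 + E)/(-4 + E) (s(E) = -2 + (((E - 2)/(E - 4))*5)*(-1*2) = -2 + (((-2 + E)/(-4 + E))*5)*(-2) = -2 + (5*(-2 + E)/(-4 + E))*(-2) = -2 - 10*(-2 + E)/(-4 + E))
1/s(G) = 1/(4*(7 - 3*(-42))/(-4 - 42)) = 1/(4*(7 + 126)/(-46)) = 1/(4*(-1/46)*133) = 1/(-266/23) = -23/266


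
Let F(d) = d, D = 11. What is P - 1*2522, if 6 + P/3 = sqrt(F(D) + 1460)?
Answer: -2540 + 3*sqrt(1471) ≈ -2424.9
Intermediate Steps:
P = -18 + 3*sqrt(1471) (P = -18 + 3*sqrt(11 + 1460) = -18 + 3*sqrt(1471) ≈ 97.061)
P - 1*2522 = (-18 + 3*sqrt(1471)) - 1*2522 = (-18 + 3*sqrt(1471)) - 2522 = -2540 + 3*sqrt(1471)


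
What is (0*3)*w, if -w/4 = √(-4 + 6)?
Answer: 0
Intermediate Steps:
w = -4*√2 (w = -4*√(-4 + 6) = -4*√2 ≈ -5.6569)
(0*3)*w = (0*3)*(-4*√2) = 0*(-4*√2) = 0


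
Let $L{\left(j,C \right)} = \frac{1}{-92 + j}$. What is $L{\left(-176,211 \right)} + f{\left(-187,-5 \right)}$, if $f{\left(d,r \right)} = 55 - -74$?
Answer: $\frac{34571}{268} \approx 129.0$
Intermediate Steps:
$f{\left(d,r \right)} = 129$ ($f{\left(d,r \right)} = 55 + 74 = 129$)
$L{\left(-176,211 \right)} + f{\left(-187,-5 \right)} = \frac{1}{-92 - 176} + 129 = \frac{1}{-268} + 129 = - \frac{1}{268} + 129 = \frac{34571}{268}$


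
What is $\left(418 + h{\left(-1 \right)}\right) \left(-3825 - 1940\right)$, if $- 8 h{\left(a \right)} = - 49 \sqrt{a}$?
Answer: $-2409770 - \frac{282485 i}{8} \approx -2.4098 \cdot 10^{6} - 35311.0 i$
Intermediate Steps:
$h{\left(a \right)} = \frac{49 \sqrt{a}}{8}$ ($h{\left(a \right)} = - \frac{\left(-49\right) \sqrt{a}}{8} = \frac{49 \sqrt{a}}{8}$)
$\left(418 + h{\left(-1 \right)}\right) \left(-3825 - 1940\right) = \left(418 + \frac{49 \sqrt{-1}}{8}\right) \left(-3825 - 1940\right) = \left(418 + \frac{49 i}{8}\right) \left(-5765\right) = -2409770 - \frac{282485 i}{8}$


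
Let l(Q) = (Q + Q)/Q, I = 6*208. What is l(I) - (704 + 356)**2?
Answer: -1123598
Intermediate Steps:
I = 1248
l(Q) = 2 (l(Q) = (2*Q)/Q = 2)
l(I) - (704 + 356)**2 = 2 - (704 + 356)**2 = 2 - 1*1060**2 = 2 - 1*1123600 = 2 - 1123600 = -1123598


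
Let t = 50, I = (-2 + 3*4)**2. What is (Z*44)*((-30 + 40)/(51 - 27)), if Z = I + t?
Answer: 2750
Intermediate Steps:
I = 100 (I = (-2 + 12)**2 = 10**2 = 100)
Z = 150 (Z = 100 + 50 = 150)
(Z*44)*((-30 + 40)/(51 - 27)) = (150*44)*((-30 + 40)/(51 - 27)) = 6600*(10/24) = 6600*(10*(1/24)) = 6600*(5/12) = 2750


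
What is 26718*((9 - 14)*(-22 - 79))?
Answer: 13492590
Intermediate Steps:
26718*((9 - 14)*(-22 - 79)) = 26718*(-5*(-101)) = 26718*505 = 13492590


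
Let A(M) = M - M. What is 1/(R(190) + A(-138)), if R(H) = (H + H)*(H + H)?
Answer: 1/144400 ≈ 6.9252e-6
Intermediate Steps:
R(H) = 4*H**2 (R(H) = (2*H)*(2*H) = 4*H**2)
A(M) = 0
1/(R(190) + A(-138)) = 1/(4*190**2 + 0) = 1/(4*36100 + 0) = 1/(144400 + 0) = 1/144400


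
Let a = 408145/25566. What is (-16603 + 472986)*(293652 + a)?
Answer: 3426484852224791/25566 ≈ 1.3403e+11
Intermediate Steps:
a = 408145/25566 (a = 408145*(1/25566) = 408145/25566 ≈ 15.964)
(-16603 + 472986)*(293652 + a) = (-16603 + 472986)*(293652 + 408145/25566) = 456383*(7507915177/25566) = 3426484852224791/25566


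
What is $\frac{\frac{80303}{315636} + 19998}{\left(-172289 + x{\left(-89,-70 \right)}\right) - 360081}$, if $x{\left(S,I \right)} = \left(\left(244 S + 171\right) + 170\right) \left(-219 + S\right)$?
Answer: $\frac{6312169031}{1909954468680} \approx 0.0033049$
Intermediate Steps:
$x{\left(S,I \right)} = \left(-219 + S\right) \left(341 + 244 S\right)$ ($x{\left(S,I \right)} = \left(\left(171 + 244 S\right) + 170\right) \left(-219 + S\right) = \left(341 + 244 S\right) \left(-219 + S\right) = \left(-219 + S\right) \left(341 + 244 S\right)$)
$\frac{\frac{80303}{315636} + 19998}{\left(-172289 + x{\left(-89,-70 \right)}\right) - 360081} = \frac{\frac{80303}{315636} + 19998}{\left(-172289 - \left(-4650776 - 1932724\right)\right) - 360081} = \frac{80303 \cdot \frac{1}{315636} + 19998}{\left(-172289 + \left(-74679 + 4725455 + 244 \cdot 7921\right)\right) - 360081} = \frac{\frac{80303}{315636} + 19998}{\left(-172289 + \left(-74679 + 4725455 + 1932724\right)\right) - 360081} = \frac{6312169031}{315636 \left(\left(-172289 + 6583500\right) - 360081\right)} = \frac{6312169031}{315636 \left(6411211 - 360081\right)} = \frac{6312169031}{315636 \cdot 6051130} = \frac{6312169031}{315636} \cdot \frac{1}{6051130} = \frac{6312169031}{1909954468680}$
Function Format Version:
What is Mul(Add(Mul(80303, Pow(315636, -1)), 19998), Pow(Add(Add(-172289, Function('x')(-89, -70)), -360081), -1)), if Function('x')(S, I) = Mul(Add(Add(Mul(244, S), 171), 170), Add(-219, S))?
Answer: Rational(6312169031, 1909954468680) ≈ 0.0033049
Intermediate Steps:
Function('x')(S, I) = Mul(Add(-219, S), Add(341, Mul(244, S))) (Function('x')(S, I) = Mul(Add(Add(171, Mul(244, S)), 170), Add(-219, S)) = Mul(Add(341, Mul(244, S)), Add(-219, S)) = Mul(Add(-219, S), Add(341, Mul(244, S))))
Mul(Add(Mul(80303, Pow(315636, -1)), 19998), Pow(Add(Add(-172289, Function('x')(-89, -70)), -360081), -1)) = Mul(Add(Mul(80303, Pow(315636, -1)), 19998), Pow(Add(Add(-172289, Add(-74679, Mul(-53095, -89), Mul(244, Pow(-89, 2)))), -360081), -1)) = Mul(Add(Mul(80303, Rational(1, 315636)), 19998), Pow(Add(Add(-172289, Add(-74679, 4725455, Mul(244, 7921))), -360081), -1)) = Mul(Add(Rational(80303, 315636), 19998), Pow(Add(Add(-172289, Add(-74679, 4725455, 1932724)), -360081), -1)) = Mul(Rational(6312169031, 315636), Pow(Add(Add(-172289, 6583500), -360081), -1)) = Mul(Rational(6312169031, 315636), Pow(Add(6411211, -360081), -1)) = Mul(Rational(6312169031, 315636), Pow(6051130, -1)) = Mul(Rational(6312169031, 315636), Rational(1, 6051130)) = Rational(6312169031, 1909954468680)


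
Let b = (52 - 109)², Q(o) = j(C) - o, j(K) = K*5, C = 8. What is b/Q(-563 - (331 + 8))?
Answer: 1083/314 ≈ 3.4490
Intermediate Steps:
j(K) = 5*K
Q(o) = 40 - o (Q(o) = 5*8 - o = 40 - o)
b = 3249 (b = (-57)² = 3249)
b/Q(-563 - (331 + 8)) = 3249/(40 - (-563 - (331 + 8))) = 3249/(40 - (-563 - 1*339)) = 3249/(40 - (-563 - 339)) = 3249/(40 - 1*(-902)) = 3249/(40 + 902) = 3249/942 = 3249*(1/942) = 1083/314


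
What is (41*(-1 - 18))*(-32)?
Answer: 24928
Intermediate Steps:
(41*(-1 - 18))*(-32) = (41*(-19))*(-32) = -779*(-32) = 24928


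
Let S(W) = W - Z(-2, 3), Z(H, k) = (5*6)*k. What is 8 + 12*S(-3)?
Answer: -1108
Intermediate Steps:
Z(H, k) = 30*k
S(W) = -90 + W (S(W) = W - 30*3 = W - 1*90 = W - 90 = -90 + W)
8 + 12*S(-3) = 8 + 12*(-90 - 3) = 8 + 12*(-93) = 8 - 1116 = -1108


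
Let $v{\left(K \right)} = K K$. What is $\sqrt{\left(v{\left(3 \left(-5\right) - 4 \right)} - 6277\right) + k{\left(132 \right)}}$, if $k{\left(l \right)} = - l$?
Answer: $12 i \sqrt{42} \approx 77.769 i$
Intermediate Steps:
$v{\left(K \right)} = K^{2}$
$\sqrt{\left(v{\left(3 \left(-5\right) - 4 \right)} - 6277\right) + k{\left(132 \right)}} = \sqrt{\left(\left(3 \left(-5\right) - 4\right)^{2} - 6277\right) - 132} = \sqrt{\left(\left(-15 - 4\right)^{2} - 6277\right) - 132} = \sqrt{\left(\left(-19\right)^{2} - 6277\right) - 132} = \sqrt{\left(361 - 6277\right) - 132} = \sqrt{-5916 - 132} = \sqrt{-6048} = 12 i \sqrt{42}$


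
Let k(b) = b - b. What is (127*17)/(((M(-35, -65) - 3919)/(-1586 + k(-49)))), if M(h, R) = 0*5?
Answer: 3424174/3919 ≈ 873.74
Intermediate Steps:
k(b) = 0
M(h, R) = 0
(127*17)/(((M(-35, -65) - 3919)/(-1586 + k(-49)))) = (127*17)/(((0 - 3919)/(-1586 + 0))) = 2159/((-3919/(-1586))) = 2159/((-3919*(-1/1586))) = 2159/(3919/1586) = 2159*(1586/3919) = 3424174/3919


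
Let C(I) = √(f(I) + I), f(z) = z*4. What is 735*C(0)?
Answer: 0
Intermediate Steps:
f(z) = 4*z
C(I) = √5*√I (C(I) = √(4*I + I) = √(5*I) = √5*√I)
735*C(0) = 735*(√5*√0) = 735*(√5*0) = 735*0 = 0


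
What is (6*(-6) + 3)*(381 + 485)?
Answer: -28578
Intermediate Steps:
(6*(-6) + 3)*(381 + 485) = (-36 + 3)*866 = -33*866 = -28578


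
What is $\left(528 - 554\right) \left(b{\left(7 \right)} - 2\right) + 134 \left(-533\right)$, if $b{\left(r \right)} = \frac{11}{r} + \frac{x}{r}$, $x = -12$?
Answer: $- \frac{499564}{7} \approx -71366.0$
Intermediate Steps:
$b{\left(r \right)} = - \frac{1}{r}$ ($b{\left(r \right)} = \frac{11}{r} - \frac{12}{r} = - \frac{1}{r}$)
$\left(528 - 554\right) \left(b{\left(7 \right)} - 2\right) + 134 \left(-533\right) = \left(528 - 554\right) \left(- \frac{1}{7} - 2\right) + 134 \left(-533\right) = - 26 \left(\left(-1\right) \frac{1}{7} - 2\right) - 71422 = - 26 \left(- \frac{1}{7} - 2\right) - 71422 = \left(-26\right) \left(- \frac{15}{7}\right) - 71422 = \frac{390}{7} - 71422 = - \frac{499564}{7}$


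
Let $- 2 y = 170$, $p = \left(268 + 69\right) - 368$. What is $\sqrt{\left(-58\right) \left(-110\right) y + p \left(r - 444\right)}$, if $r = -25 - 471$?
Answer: $2 i \sqrt{128290} \approx 716.35 i$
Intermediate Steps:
$p = -31$ ($p = 337 - 368 = -31$)
$r = -496$
$y = -85$ ($y = \left(- \frac{1}{2}\right) 170 = -85$)
$\sqrt{\left(-58\right) \left(-110\right) y + p \left(r - 444\right)} = \sqrt{\left(-58\right) \left(-110\right) \left(-85\right) - 31 \left(-496 - 444\right)} = \sqrt{6380 \left(-85\right) - -29140} = \sqrt{-542300 + 29140} = \sqrt{-513160} = 2 i \sqrt{128290}$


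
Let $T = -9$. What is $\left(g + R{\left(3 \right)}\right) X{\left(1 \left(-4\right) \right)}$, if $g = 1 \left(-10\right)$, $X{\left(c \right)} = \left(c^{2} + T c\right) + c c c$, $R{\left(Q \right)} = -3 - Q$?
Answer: $192$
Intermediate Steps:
$X{\left(c \right)} = c^{2} + c^{3} - 9 c$ ($X{\left(c \right)} = \left(c^{2} - 9 c\right) + c c c = \left(c^{2} - 9 c\right) + c^{2} c = \left(c^{2} - 9 c\right) + c^{3} = c^{2} + c^{3} - 9 c$)
$g = -10$
$\left(g + R{\left(3 \right)}\right) X{\left(1 \left(-4\right) \right)} = \left(-10 - 6\right) 1 \left(-4\right) \left(-9 + 1 \left(-4\right) + \left(1 \left(-4\right)\right)^{2}\right) = \left(-10 - 6\right) \left(- 4 \left(-9 - 4 + \left(-4\right)^{2}\right)\right) = \left(-10 - 6\right) \left(- 4 \left(-9 - 4 + 16\right)\right) = - 16 \left(\left(-4\right) 3\right) = \left(-16\right) \left(-12\right) = 192$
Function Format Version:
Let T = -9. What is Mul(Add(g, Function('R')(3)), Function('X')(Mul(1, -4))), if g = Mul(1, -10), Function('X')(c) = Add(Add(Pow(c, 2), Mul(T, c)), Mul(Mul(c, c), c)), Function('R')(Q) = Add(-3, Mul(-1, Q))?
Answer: 192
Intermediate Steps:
Function('X')(c) = Add(Pow(c, 2), Pow(c, 3), Mul(-9, c)) (Function('X')(c) = Add(Add(Pow(c, 2), Mul(-9, c)), Mul(Mul(c, c), c)) = Add(Add(Pow(c, 2), Mul(-9, c)), Mul(Pow(c, 2), c)) = Add(Add(Pow(c, 2), Mul(-9, c)), Pow(c, 3)) = Add(Pow(c, 2), Pow(c, 3), Mul(-9, c)))
g = -10
Mul(Add(g, Function('R')(3)), Function('X')(Mul(1, -4))) = Mul(Add(-10, Add(-3, Mul(-1, 3))), Mul(Mul(1, -4), Add(-9, Mul(1, -4), Pow(Mul(1, -4), 2)))) = Mul(Add(-10, Add(-3, -3)), Mul(-4, Add(-9, -4, Pow(-4, 2)))) = Mul(Add(-10, -6), Mul(-4, Add(-9, -4, 16))) = Mul(-16, Mul(-4, 3)) = Mul(-16, -12) = 192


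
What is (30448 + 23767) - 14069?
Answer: 40146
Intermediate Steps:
(30448 + 23767) - 14069 = 54215 - 14069 = 40146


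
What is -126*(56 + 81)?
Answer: -17262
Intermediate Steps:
-126*(56 + 81) = -126*137 = -17262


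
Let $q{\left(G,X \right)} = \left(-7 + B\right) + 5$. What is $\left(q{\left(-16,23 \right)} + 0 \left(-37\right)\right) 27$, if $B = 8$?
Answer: $162$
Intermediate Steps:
$q{\left(G,X \right)} = 6$ ($q{\left(G,X \right)} = \left(-7 + 8\right) + 5 = 1 + 5 = 6$)
$\left(q{\left(-16,23 \right)} + 0 \left(-37\right)\right) 27 = \left(6 + 0 \left(-37\right)\right) 27 = \left(6 + 0\right) 27 = 6 \cdot 27 = 162$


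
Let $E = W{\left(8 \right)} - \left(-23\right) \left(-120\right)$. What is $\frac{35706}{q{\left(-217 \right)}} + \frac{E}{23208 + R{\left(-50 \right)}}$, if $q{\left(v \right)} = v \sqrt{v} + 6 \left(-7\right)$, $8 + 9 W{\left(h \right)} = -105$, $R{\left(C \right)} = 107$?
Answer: $\frac{- 5414801 \sqrt{217} + 7493416536 i}{1468845 \left(- 6 i + 31 \sqrt{217}\right)} \approx -0.26565 + 11.168 i$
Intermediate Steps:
$W{\left(h \right)} = - \frac{113}{9}$ ($W{\left(h \right)} = - \frac{8}{9} + \frac{1}{9} \left(-105\right) = - \frac{8}{9} - \frac{35}{3} = - \frac{113}{9}$)
$q{\left(v \right)} = -42 + v^{\frac{3}{2}}$ ($q{\left(v \right)} = v^{\frac{3}{2}} - 42 = -42 + v^{\frac{3}{2}}$)
$E = - \frac{24953}{9}$ ($E = - \frac{113}{9} - \left(-23\right) \left(-120\right) = - \frac{113}{9} - 2760 = - \frac{24953}{9} \approx -2772.6$)
$\frac{35706}{q{\left(-217 \right)}} + \frac{E}{23208 + R{\left(-50 \right)}} = \frac{35706}{-42 + \left(-217\right)^{\frac{3}{2}}} - \frac{24953}{9 \left(23208 + 107\right)} = \frac{35706}{-42 - 217 i \sqrt{217}} - \frac{24953}{9 \cdot 23315} = \frac{35706}{-42 - 217 i \sqrt{217}} - \frac{24953}{209835} = - \frac{24953}{209835} + \frac{35706}{-42 - 217 i \sqrt{217}}$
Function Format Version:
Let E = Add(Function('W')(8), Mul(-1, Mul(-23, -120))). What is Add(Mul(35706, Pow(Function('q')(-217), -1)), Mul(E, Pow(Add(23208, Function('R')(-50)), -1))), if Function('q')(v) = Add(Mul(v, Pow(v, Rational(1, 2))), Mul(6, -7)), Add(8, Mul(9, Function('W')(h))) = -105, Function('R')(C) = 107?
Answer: Mul(Rational(1, 1468845), Pow(Add(Mul(-6, I), Mul(31, Pow(217, Rational(1, 2)))), -1), Add(Mul(-5414801, Pow(217, Rational(1, 2))), Mul(7493416536, I))) ≈ Add(-0.26565, Mul(11.168, I))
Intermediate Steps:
Function('W')(h) = Rational(-113, 9) (Function('W')(h) = Add(Rational(-8, 9), Mul(Rational(1, 9), -105)) = Add(Rational(-8, 9), Rational(-35, 3)) = Rational(-113, 9))
Function('q')(v) = Add(-42, Pow(v, Rational(3, 2))) (Function('q')(v) = Add(Pow(v, Rational(3, 2)), -42) = Add(-42, Pow(v, Rational(3, 2))))
E = Rational(-24953, 9) (E = Add(Rational(-113, 9), Mul(-1, Mul(-23, -120))) = Add(Rational(-113, 9), Mul(-1, 2760)) = Add(Rational(-113, 9), -2760) = Rational(-24953, 9) ≈ -2772.6)
Add(Mul(35706, Pow(Function('q')(-217), -1)), Mul(E, Pow(Add(23208, Function('R')(-50)), -1))) = Add(Mul(35706, Pow(Add(-42, Pow(-217, Rational(3, 2))), -1)), Mul(Rational(-24953, 9), Pow(Add(23208, 107), -1))) = Add(Mul(35706, Pow(Add(-42, Mul(-217, I, Pow(217, Rational(1, 2)))), -1)), Mul(Rational(-24953, 9), Pow(23315, -1))) = Add(Mul(35706, Pow(Add(-42, Mul(-217, I, Pow(217, Rational(1, 2)))), -1)), Mul(Rational(-24953, 9), Rational(1, 23315))) = Add(Mul(35706, Pow(Add(-42, Mul(-217, I, Pow(217, Rational(1, 2)))), -1)), Rational(-24953, 209835)) = Add(Rational(-24953, 209835), Mul(35706, Pow(Add(-42, Mul(-217, I, Pow(217, Rational(1, 2)))), -1)))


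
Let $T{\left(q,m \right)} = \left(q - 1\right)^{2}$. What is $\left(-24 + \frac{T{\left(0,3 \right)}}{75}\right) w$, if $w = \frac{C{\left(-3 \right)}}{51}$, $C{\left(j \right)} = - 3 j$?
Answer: $- \frac{1799}{425} \approx -4.2329$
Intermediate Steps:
$T{\left(q,m \right)} = \left(-1 + q\right)^{2}$
$w = \frac{3}{17}$ ($w = \frac{\left(-3\right) \left(-3\right)}{51} = 9 \cdot \frac{1}{51} = \frac{3}{17} \approx 0.17647$)
$\left(-24 + \frac{T{\left(0,3 \right)}}{75}\right) w = \left(-24 + \frac{\left(-1 + 0\right)^{2}}{75}\right) \frac{3}{17} = \left(-24 + \left(-1\right)^{2} \cdot \frac{1}{75}\right) \frac{3}{17} = \left(-24 + 1 \cdot \frac{1}{75}\right) \frac{3}{17} = \left(-24 + \frac{1}{75}\right) \frac{3}{17} = \left(- \frac{1799}{75}\right) \frac{3}{17} = - \frac{1799}{425}$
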